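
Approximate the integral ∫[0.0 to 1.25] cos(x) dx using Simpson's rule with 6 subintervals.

f(x) = cos(x)
a = 0.0, b = 1.25, n = 6
h = (b - a)/n = 0.208333

Simpson's rule: (h/3)[f(x₀) + 4f(x₁) + 2f(x₂) + ... + f(xₙ)]

x_0 = 0.0000, f(x_0) = 1.000000, coefficient = 1
x_1 = 0.2083, f(x_1) = 0.978377, coefficient = 4
x_2 = 0.4167, f(x_2) = 0.914443, coefficient = 2
x_3 = 0.6250, f(x_3) = 0.810963, coefficient = 4
x_4 = 0.8333, f(x_4) = 0.672412, coefficient = 2
x_5 = 1.0417, f(x_5) = 0.504782, coefficient = 4
x_6 = 1.2500, f(x_6) = 0.315322, coefficient = 1

I ≈ (0.208333/3) × 13.665522 = 0.948995
Exact value: 0.948985
Error: 0.000010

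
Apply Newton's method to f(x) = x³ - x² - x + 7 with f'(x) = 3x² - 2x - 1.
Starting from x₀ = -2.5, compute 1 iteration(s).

f(x) = x³ - x² - x + 7
f'(x) = 3x² - 2x - 1
x₀ = -2.5

Newton-Raphson formula: x_{n+1} = x_n - f(x_n)/f'(x_n)

Iteration 1:
  f(-2.500000) = -12.375000
  f'(-2.500000) = 22.750000
  x_1 = -2.500000 - (-12.375000)/22.750000 = -1.956044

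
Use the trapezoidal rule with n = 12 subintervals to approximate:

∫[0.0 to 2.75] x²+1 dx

f(x) = x²+1
a = 0.0, b = 2.75, n = 12
h = (b - a)/n = 0.229167

Trapezoidal rule: (h/2)[f(x₀) + 2f(x₁) + 2f(x₂) + ... + f(xₙ)]

x_0 = 0.0000, f(x_0) = 1.000000, coefficient = 1
x_1 = 0.2292, f(x_1) = 1.052517, coefficient = 2
x_2 = 0.4583, f(x_2) = 1.210069, coefficient = 2
x_3 = 0.6875, f(x_3) = 1.472656, coefficient = 2
x_4 = 0.9167, f(x_4) = 1.840278, coefficient = 2
x_5 = 1.1458, f(x_5) = 2.312934, coefficient = 2
x_6 = 1.3750, f(x_6) = 2.890625, coefficient = 2
x_7 = 1.6042, f(x_7) = 3.573351, coefficient = 2
x_8 = 1.8333, f(x_8) = 4.361111, coefficient = 2
x_9 = 2.0625, f(x_9) = 5.253906, coefficient = 2
x_10 = 2.2917, f(x_10) = 6.251736, coefficient = 2
x_11 = 2.5208, f(x_11) = 7.354601, coefficient = 2
x_12 = 2.7500, f(x_12) = 8.562500, coefficient = 1

I ≈ (0.229167/2) × 84.710069 = 9.706362
Exact value: 9.682292
Error: 0.024070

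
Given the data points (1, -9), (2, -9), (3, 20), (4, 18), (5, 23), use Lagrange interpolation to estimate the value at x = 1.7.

Lagrange interpolation formula:
P(x) = Σ yᵢ × Lᵢ(x)
where Lᵢ(x) = Π_{j≠i} (x - xⱼ)/(xᵢ - xⱼ)

L_0(1.7) = (1.7 - 2)/(1 - 2) × (1.7 - 3)/(1 - 3) × (1.7 - 4)/(1 - 4) × (1.7 - 5)/(1 - 5) = 0.123338
L_1(1.7) = (1.7 - 1)/(2 - 1) × (1.7 - 3)/(2 - 3) × (1.7 - 4)/(2 - 4) × (1.7 - 5)/(2 - 5) = 1.151150
L_2(1.7) = (1.7 - 1)/(3 - 1) × (1.7 - 2)/(3 - 2) × (1.7 - 4)/(3 - 4) × (1.7 - 5)/(3 - 5) = -0.398475
L_3(1.7) = (1.7 - 1)/(4 - 1) × (1.7 - 2)/(4 - 2) × (1.7 - 3)/(4 - 3) × (1.7 - 5)/(4 - 5) = 0.150150
L_4(1.7) = (1.7 - 1)/(5 - 1) × (1.7 - 2)/(5 - 2) × (1.7 - 3)/(5 - 3) × (1.7 - 4)/(5 - 4) = -0.026163

P(1.7) = (-9)×L_0(1.7) + (-9)×L_1(1.7) + 20×L_2(1.7) + 18×L_3(1.7) + 23×L_4(1.7)
P(1.7) = -17.338925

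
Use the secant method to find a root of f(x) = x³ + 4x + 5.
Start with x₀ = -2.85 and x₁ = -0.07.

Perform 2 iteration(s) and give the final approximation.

f(x) = x³ + 4x + 5
x₀ = -2.85, x₁ = -0.07

Secant formula: x_{n+1} = x_n - f(x_n)(x_n - x_{n-1})/(f(x_n) - f(x_{n-1}))

Iteration 1:
  f(-2.850000) = -29.549125
  f(-0.070000) = 4.719657
  x_2 = -0.070000 - 4.719657×(-0.070000 - (-2.850000))/(4.719657 - (-29.549125))
       = -0.452875
Iteration 2:
  f(-0.070000) = 4.719657
  f(-0.452875) = 3.095619
  x_3 = -0.452875 - 3.095619×(-0.452875 - (-0.070000))/(3.095619 - 4.719657)
       = -1.182681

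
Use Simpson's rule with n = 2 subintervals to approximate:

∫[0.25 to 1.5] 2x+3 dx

f(x) = 2x+3
a = 0.25, b = 1.5, n = 2
h = (b - a)/n = 0.625000

Simpson's rule: (h/3)[f(x₀) + 4f(x₁) + 2f(x₂) + ... + f(xₙ)]

x_0 = 0.2500, f(x_0) = 3.500000, coefficient = 1
x_1 = 0.8750, f(x_1) = 4.750000, coefficient = 4
x_2 = 1.5000, f(x_2) = 6.000000, coefficient = 1

I ≈ (0.625000/3) × 28.500000 = 5.937500
Exact value: 5.937500
Error: 0.000000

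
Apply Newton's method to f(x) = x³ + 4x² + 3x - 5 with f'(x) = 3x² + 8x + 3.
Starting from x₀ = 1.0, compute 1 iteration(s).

f(x) = x³ + 4x² + 3x - 5
f'(x) = 3x² + 8x + 3
x₀ = 1.0

Newton-Raphson formula: x_{n+1} = x_n - f(x_n)/f'(x_n)

Iteration 1:
  f(1.000000) = 3.000000
  f'(1.000000) = 14.000000
  x_1 = 1.000000 - 3.000000/14.000000 = 0.785714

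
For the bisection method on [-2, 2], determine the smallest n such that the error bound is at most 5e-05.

We need (b-a)/2^n ≤ 5e-05
(2 - (-2))/2^n ≤ 5e-05
4/2^n ≤ 5e-05
2^n ≥ 80000
n ≥ log₂(80000) = 16.29
n ≥ 17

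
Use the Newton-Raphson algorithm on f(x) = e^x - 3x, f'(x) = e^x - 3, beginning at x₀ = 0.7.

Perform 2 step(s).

f(x) = e^x - 3x
f'(x) = e^x - 3
x₀ = 0.7

Newton-Raphson formula: x_{n+1} = x_n - f(x_n)/f'(x_n)

Iteration 1:
  f(0.700000) = -0.086247
  f'(0.700000) = -0.986247
  x_1 = 0.700000 - (-0.086247)/(-0.986247) = 0.612550
Iteration 2:
  f(0.612550) = 0.007480
  f'(0.612550) = -1.154869
  x_2 = 0.612550 - 0.007480/(-1.154869) = 0.619027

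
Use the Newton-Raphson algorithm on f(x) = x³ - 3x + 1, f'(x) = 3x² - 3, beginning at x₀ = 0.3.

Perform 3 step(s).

f(x) = x³ - 3x + 1
f'(x) = 3x² - 3
x₀ = 0.3

Newton-Raphson formula: x_{n+1} = x_n - f(x_n)/f'(x_n)

Iteration 1:
  f(0.300000) = 0.127000
  f'(0.300000) = -2.730000
  x_1 = 0.300000 - 0.127000/(-2.730000) = 0.346520
Iteration 2:
  f(0.346520) = 0.002048
  f'(0.346520) = -2.639771
  x_2 = 0.346520 - 0.002048/(-2.639771) = 0.347296
Iteration 3:
  f(0.347296) = 0.000001
  f'(0.347296) = -2.638156
  x_3 = 0.347296 - 0.000001/(-2.638156) = 0.347296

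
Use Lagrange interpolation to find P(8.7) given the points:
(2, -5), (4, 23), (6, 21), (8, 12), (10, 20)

Lagrange interpolation formula:
P(x) = Σ yᵢ × Lᵢ(x)
where Lᵢ(x) = Π_{j≠i} (x - xⱼ)/(xᵢ - xⱼ)

L_0(8.7) = (8.7 - 4)/(2 - 4) × (8.7 - 6)/(2 - 6) × (8.7 - 8)/(2 - 8) × (8.7 - 10)/(2 - 10) = -0.030073
L_1(8.7) = (8.7 - 2)/(4 - 2) × (8.7 - 6)/(4 - 6) × (8.7 - 8)/(4 - 8) × (8.7 - 10)/(4 - 10) = 0.171478
L_2(8.7) = (8.7 - 2)/(6 - 2) × (8.7 - 4)/(6 - 4) × (8.7 - 8)/(6 - 8) × (8.7 - 10)/(6 - 10) = -0.447748
L_3(8.7) = (8.7 - 2)/(8 - 2) × (8.7 - 4)/(8 - 4) × (8.7 - 6)/(8 - 6) × (8.7 - 10)/(8 - 10) = 1.151353
L_4(8.7) = (8.7 - 2)/(10 - 2) × (8.7 - 4)/(10 - 4) × (8.7 - 6)/(10 - 6) × (8.7 - 8)/(10 - 8) = 0.154990

P(8.7) = (-5)×L_0(8.7) + 23×L_1(8.7) + 21×L_2(8.7) + 12×L_3(8.7) + 20×L_4(8.7)
P(8.7) = 11.607677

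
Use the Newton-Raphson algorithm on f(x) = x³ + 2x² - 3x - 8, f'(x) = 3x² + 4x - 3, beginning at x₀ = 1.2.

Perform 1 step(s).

f(x) = x³ + 2x² - 3x - 8
f'(x) = 3x² + 4x - 3
x₀ = 1.2

Newton-Raphson formula: x_{n+1} = x_n - f(x_n)/f'(x_n)

Iteration 1:
  f(1.200000) = -6.992000
  f'(1.200000) = 6.120000
  x_1 = 1.200000 - (-6.992000)/6.120000 = 2.342484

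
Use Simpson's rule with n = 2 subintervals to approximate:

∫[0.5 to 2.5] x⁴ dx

f(x) = x⁴
a = 0.5, b = 2.5, n = 2
h = (b - a)/n = 1.000000

Simpson's rule: (h/3)[f(x₀) + 4f(x₁) + 2f(x₂) + ... + f(xₙ)]

x_0 = 0.5000, f(x_0) = 0.062500, coefficient = 1
x_1 = 1.5000, f(x_1) = 5.062500, coefficient = 4
x_2 = 2.5000, f(x_2) = 39.062500, coefficient = 1

I ≈ (1.000000/3) × 59.375000 = 19.791667
Exact value: 19.525000
Error: 0.266667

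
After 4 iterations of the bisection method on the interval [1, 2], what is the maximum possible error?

Bisection error bound: |error| ≤ (b-a)/2^n
|error| ≤ (2 - 1)/2^4 = 1/2^4
|error| ≤ 0.0625000000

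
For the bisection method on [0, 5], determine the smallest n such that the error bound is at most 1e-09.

We need (b-a)/2^n ≤ 1e-09
(5 - 0)/2^n ≤ 1e-09
5/2^n ≤ 1e-09
2^n ≥ 5000000000
n ≥ log₂(5000000000) = 32.22
n ≥ 33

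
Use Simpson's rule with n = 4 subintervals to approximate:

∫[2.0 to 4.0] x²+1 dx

f(x) = x²+1
a = 2.0, b = 4.0, n = 4
h = (b - a)/n = 0.500000

Simpson's rule: (h/3)[f(x₀) + 4f(x₁) + 2f(x₂) + ... + f(xₙ)]

x_0 = 2.0000, f(x_0) = 5.000000, coefficient = 1
x_1 = 2.5000, f(x_1) = 7.250000, coefficient = 4
x_2 = 3.0000, f(x_2) = 10.000000, coefficient = 2
x_3 = 3.5000, f(x_3) = 13.250000, coefficient = 4
x_4 = 4.0000, f(x_4) = 17.000000, coefficient = 1

I ≈ (0.500000/3) × 124.000000 = 20.666667
Exact value: 20.666667
Error: 0.000000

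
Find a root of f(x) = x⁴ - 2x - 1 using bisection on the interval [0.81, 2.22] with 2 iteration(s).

f(x) = x⁴ - 2x - 1
Initial interval: [0.81, 2.22]

Iteration 1:
  c_1 = (0.810000 + 2.220000)/2 = 1.515000
  f(c_1) = f(1.515000) = 1.238058
  f(a) × f(c) < 0, new interval: [0.810000, 1.515000]
Iteration 2:
  c_2 = (0.810000 + 1.515000)/2 = 1.162500
  f(c_2) = f(1.162500) = -1.498701
  f(a) × f(c) ≥ 0, new interval: [1.162500, 1.515000]

After 2 iteration(s), the approximation is c_2 = 1.162500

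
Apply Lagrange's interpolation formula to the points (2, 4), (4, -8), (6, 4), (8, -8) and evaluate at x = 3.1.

Lagrange interpolation formula:
P(x) = Σ yᵢ × Lᵢ(x)
where Lᵢ(x) = Π_{j≠i} (x - xⱼ)/(xᵢ - xⱼ)

L_0(3.1) = (3.1 - 4)/(2 - 4) × (3.1 - 6)/(2 - 6) × (3.1 - 8)/(2 - 8) = 0.266437
L_1(3.1) = (3.1 - 2)/(4 - 2) × (3.1 - 6)/(4 - 6) × (3.1 - 8)/(4 - 8) = 0.976938
L_2(3.1) = (3.1 - 2)/(6 - 2) × (3.1 - 4)/(6 - 4) × (3.1 - 8)/(6 - 8) = -0.303187
L_3(3.1) = (3.1 - 2)/(8 - 2) × (3.1 - 4)/(8 - 4) × (3.1 - 6)/(8 - 6) = 0.059812

P(3.1) = 4×L_0(3.1) + (-8)×L_1(3.1) + 4×L_2(3.1) + (-8)×L_3(3.1)
P(3.1) = -8.441000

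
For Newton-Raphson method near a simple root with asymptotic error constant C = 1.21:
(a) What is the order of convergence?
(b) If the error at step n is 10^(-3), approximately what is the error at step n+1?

(a) Newton-Raphson has quadratic (order 2) convergence near simple roots.
    This means |e_{n+1}| ≈ C|e_n|².

(b) With |e_n| = 10^(-3) and C = 1.21:
    |e_{n+1}| ≈ 1.21 × (10^(-3))² = 1.21 × 10^(-6)

(a) 2 (quadratic); (b) |e_{n+1}| ≈ 1.210e-06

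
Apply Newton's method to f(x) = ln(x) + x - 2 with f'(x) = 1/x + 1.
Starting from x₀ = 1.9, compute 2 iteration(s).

f(x) = ln(x) + x - 2
f'(x) = 1/x + 1
x₀ = 1.9

Newton-Raphson formula: x_{n+1} = x_n - f(x_n)/f'(x_n)

Iteration 1:
  f(1.900000) = 0.541854
  f'(1.900000) = 1.526316
  x_1 = 1.900000 - 0.541854/1.526316 = 1.544992
Iteration 2:
  f(1.544992) = -0.019989
  f'(1.544992) = 1.647252
  x_2 = 1.544992 - (-0.019989)/1.647252 = 1.557127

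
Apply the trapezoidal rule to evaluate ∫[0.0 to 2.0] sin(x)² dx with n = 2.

f(x) = sin(x)²
a = 0.0, b = 2.0, n = 2
h = (b - a)/n = 1.000000

Trapezoidal rule: (h/2)[f(x₀) + 2f(x₁) + 2f(x₂) + ... + f(xₙ)]

x_0 = 0.0000, f(x_0) = 0.000000, coefficient = 1
x_1 = 1.0000, f(x_1) = 0.708073, coefficient = 2
x_2 = 2.0000, f(x_2) = 0.826822, coefficient = 1

I ≈ (1.000000/2) × 2.242969 = 1.121484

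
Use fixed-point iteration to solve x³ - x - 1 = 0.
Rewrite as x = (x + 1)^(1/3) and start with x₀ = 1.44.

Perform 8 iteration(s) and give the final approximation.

Equation: x³ - x - 1 = 0
Fixed-point form: x = (x + 1)^(1/3)
x₀ = 1.44

x_1 = g(1.440000) = 1.346263
x_2 = g(1.346263) = 1.328798
x_3 = g(1.328798) = 1.325492
x_4 = g(1.325492) = 1.324865
x_5 = g(1.324865) = 1.324746
x_6 = g(1.324746) = 1.324723
x_7 = g(1.324723) = 1.324719
x_8 = g(1.324719) = 1.324718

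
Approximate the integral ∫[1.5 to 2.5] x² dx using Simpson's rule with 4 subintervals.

f(x) = x²
a = 1.5, b = 2.5, n = 4
h = (b - a)/n = 0.250000

Simpson's rule: (h/3)[f(x₀) + 4f(x₁) + 2f(x₂) + ... + f(xₙ)]

x_0 = 1.5000, f(x_0) = 2.250000, coefficient = 1
x_1 = 1.7500, f(x_1) = 3.062500, coefficient = 4
x_2 = 2.0000, f(x_2) = 4.000000, coefficient = 2
x_3 = 2.2500, f(x_3) = 5.062500, coefficient = 4
x_4 = 2.5000, f(x_4) = 6.250000, coefficient = 1

I ≈ (0.250000/3) × 49.000000 = 4.083333
Exact value: 4.083333
Error: 0.000000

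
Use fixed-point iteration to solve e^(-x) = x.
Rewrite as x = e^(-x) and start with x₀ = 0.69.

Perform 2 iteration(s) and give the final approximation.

Equation: e^(-x) = x
Fixed-point form: x = e^(-x)
x₀ = 0.69

x_1 = g(0.690000) = 0.501576
x_2 = g(0.501576) = 0.605575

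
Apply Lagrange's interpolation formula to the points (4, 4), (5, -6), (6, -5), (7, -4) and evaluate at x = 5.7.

Lagrange interpolation formula:
P(x) = Σ yᵢ × Lᵢ(x)
where Lᵢ(x) = Π_{j≠i} (x - xⱼ)/(xᵢ - xⱼ)

L_0(5.7) = (5.7 - 5)/(4 - 5) × (5.7 - 6)/(4 - 6) × (5.7 - 7)/(4 - 7) = -0.045500
L_1(5.7) = (5.7 - 4)/(5 - 4) × (5.7 - 6)/(5 - 6) × (5.7 - 7)/(5 - 7) = 0.331500
L_2(5.7) = (5.7 - 4)/(6 - 4) × (5.7 - 5)/(6 - 5) × (5.7 - 7)/(6 - 7) = 0.773500
L_3(5.7) = (5.7 - 4)/(7 - 4) × (5.7 - 5)/(7 - 5) × (5.7 - 6)/(7 - 6) = -0.059500

P(5.7) = 4×L_0(5.7) + (-6)×L_1(5.7) + (-5)×L_2(5.7) + (-4)×L_3(5.7)
P(5.7) = -5.800500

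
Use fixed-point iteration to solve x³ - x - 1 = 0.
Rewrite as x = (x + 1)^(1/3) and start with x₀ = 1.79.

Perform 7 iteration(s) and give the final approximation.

Equation: x³ - x - 1 = 0
Fixed-point form: x = (x + 1)^(1/3)
x₀ = 1.79

x_1 = g(1.790000) = 1.407780
x_2 = g(1.407780) = 1.340311
x_3 = g(1.340311) = 1.327673
x_4 = g(1.327673) = 1.325279
x_5 = g(1.325279) = 1.324825
x_6 = g(1.324825) = 1.324738
x_7 = g(1.324738) = 1.324722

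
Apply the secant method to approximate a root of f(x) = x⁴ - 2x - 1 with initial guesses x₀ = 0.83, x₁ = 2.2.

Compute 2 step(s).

f(x) = x⁴ - 2x - 1
x₀ = 0.83, x₁ = 2.2

Secant formula: x_{n+1} = x_n - f(x_n)(x_n - x_{n-1})/(f(x_n) - f(x_{n-1}))

Iteration 1:
  f(0.830000) = -2.185417
  f(2.200000) = 18.025600
  x_2 = 2.200000 - 18.025600×(2.200000 - 0.830000)/(18.025600 - (-2.185417))
       = 0.978138
Iteration 2:
  f(2.200000) = 18.025600
  f(0.978138) = -2.040898
  x_3 = 0.978138 - (-2.040898)×(0.978138 - 2.200000)/(-2.040898 - 18.025600)
       = 1.102410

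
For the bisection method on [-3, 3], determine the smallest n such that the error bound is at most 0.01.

We need (b-a)/2^n ≤ 0.01
(3 - (-3))/2^n ≤ 0.01
6/2^n ≤ 0.01
2^n ≥ 600
n ≥ log₂(600) = 9.23
n ≥ 10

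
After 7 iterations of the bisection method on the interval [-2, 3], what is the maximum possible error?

Bisection error bound: |error| ≤ (b-a)/2^n
|error| ≤ (3 - (-2))/2^7 = 5/2^7
|error| ≤ 0.0390625000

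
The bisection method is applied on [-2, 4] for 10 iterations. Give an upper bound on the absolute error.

Bisection error bound: |error| ≤ (b-a)/2^n
|error| ≤ (4 - (-2))/2^10 = 6/2^10
|error| ≤ 0.0058593750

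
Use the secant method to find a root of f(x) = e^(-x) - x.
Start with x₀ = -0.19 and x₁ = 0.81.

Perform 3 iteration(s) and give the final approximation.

f(x) = e^(-x) - x
x₀ = -0.19, x₁ = 0.81

Secant formula: x_{n+1} = x_n - f(x_n)(x_n - x_{n-1})/(f(x_n) - f(x_{n-1}))

Iteration 1:
  f(-0.190000) = 1.399250
  f(0.810000) = -0.365142
  x_2 = 0.810000 - (-0.365142)×(0.810000 - (-0.190000))/(-0.365142 - 1.399250)
       = 0.603049
Iteration 2:
  f(0.810000) = -0.365142
  f(0.603049) = -0.055909
  x_3 = 0.603049 - (-0.055909)×(0.603049 - 0.810000)/(-0.055909 - (-0.365142))
       = 0.565633
Iteration 3:
  f(0.603049) = -0.055909
  f(0.565633) = 0.002367
  x_4 = 0.565633 - 0.002367×(0.565633 - 0.603049)/(0.002367 - (-0.055909))
       = 0.567153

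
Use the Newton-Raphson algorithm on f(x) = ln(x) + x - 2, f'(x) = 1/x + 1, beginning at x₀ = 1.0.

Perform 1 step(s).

f(x) = ln(x) + x - 2
f'(x) = 1/x + 1
x₀ = 1.0

Newton-Raphson formula: x_{n+1} = x_n - f(x_n)/f'(x_n)

Iteration 1:
  f(1.000000) = -1.000000
  f'(1.000000) = 2.000000
  x_1 = 1.000000 - (-1.000000)/2.000000 = 1.500000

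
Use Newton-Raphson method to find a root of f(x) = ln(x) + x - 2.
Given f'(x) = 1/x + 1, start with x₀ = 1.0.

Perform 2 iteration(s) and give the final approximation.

f(x) = ln(x) + x - 2
f'(x) = 1/x + 1
x₀ = 1.0

Newton-Raphson formula: x_{n+1} = x_n - f(x_n)/f'(x_n)

Iteration 1:
  f(1.000000) = -1.000000
  f'(1.000000) = 2.000000
  x_1 = 1.000000 - (-1.000000)/2.000000 = 1.500000
Iteration 2:
  f(1.500000) = -0.094535
  f'(1.500000) = 1.666667
  x_2 = 1.500000 - (-0.094535)/1.666667 = 1.556721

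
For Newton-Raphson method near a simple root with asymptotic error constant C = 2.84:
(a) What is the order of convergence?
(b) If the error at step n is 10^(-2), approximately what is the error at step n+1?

(a) Newton-Raphson has quadratic (order 2) convergence near simple roots.
    This means |e_{n+1}| ≈ C|e_n|².

(b) With |e_n| = 10^(-2) and C = 2.84:
    |e_{n+1}| ≈ 2.84 × (10^(-2))² = 2.84 × 10^(-4)

(a) 2 (quadratic); (b) |e_{n+1}| ≈ 2.840e-04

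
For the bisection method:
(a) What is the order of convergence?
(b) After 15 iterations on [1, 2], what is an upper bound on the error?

(a) Bisection has linear (order 1) convergence; the error is halved each step.

(b) Error bound = (b-a)/2^n = (2 - 1)/2^{15}
    = 1/2^{15}

(a) 1 (linear); (b) error ≤ 3.05e-05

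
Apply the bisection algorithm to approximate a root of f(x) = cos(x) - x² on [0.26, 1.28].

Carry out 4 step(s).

f(x) = cos(x) - x²
Initial interval: [0.26, 1.28]

Iteration 1:
  c_1 = (0.260000 + 1.280000)/2 = 0.770000
  f(c_1) = f(0.770000) = 0.125011
  f(a) × f(c) ≥ 0, new interval: [0.770000, 1.280000]
Iteration 2:
  c_2 = (0.770000 + 1.280000)/2 = 1.025000
  f(c_2) = f(1.025000) = -0.531526
  f(a) × f(c) < 0, new interval: [0.770000, 1.025000]
Iteration 3:
  c_3 = (0.770000 + 1.025000)/2 = 0.897500
  f(c_3) = f(0.897500) = -0.181940
  f(a) × f(c) < 0, new interval: [0.770000, 0.897500]
Iteration 4:
  c_4 = (0.770000 + 0.897500)/2 = 0.833750
  f(c_4) = f(0.833750) = -0.023035
  f(a) × f(c) < 0, new interval: [0.770000, 0.833750]

After 4 iteration(s), the approximation is c_4 = 0.833750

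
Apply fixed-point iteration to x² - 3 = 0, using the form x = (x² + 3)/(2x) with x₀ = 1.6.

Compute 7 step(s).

Equation: x² - 3 = 0
Fixed-point form: x = (x² + 3)/(2x)
x₀ = 1.6

x_1 = g(1.600000) = 1.737500
x_2 = g(1.737500) = 1.732059
x_3 = g(1.732059) = 1.732051
x_4 = g(1.732051) = 1.732051
x_5 = g(1.732051) = 1.732051
x_6 = g(1.732051) = 1.732051
x_7 = g(1.732051) = 1.732051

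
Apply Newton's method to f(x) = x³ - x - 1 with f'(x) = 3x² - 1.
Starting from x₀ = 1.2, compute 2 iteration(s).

f(x) = x³ - x - 1
f'(x) = 3x² - 1
x₀ = 1.2

Newton-Raphson formula: x_{n+1} = x_n - f(x_n)/f'(x_n)

Iteration 1:
  f(1.200000) = -0.472000
  f'(1.200000) = 3.320000
  x_1 = 1.200000 - (-0.472000)/3.320000 = 1.342169
Iteration 2:
  f(1.342169) = 0.075636
  f'(1.342169) = 4.404250
  x_2 = 1.342169 - 0.075636/4.404250 = 1.324995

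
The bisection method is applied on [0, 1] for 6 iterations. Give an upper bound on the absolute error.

Bisection error bound: |error| ≤ (b-a)/2^n
|error| ≤ (1 - 0)/2^6 = 1/2^6
|error| ≤ 0.0156250000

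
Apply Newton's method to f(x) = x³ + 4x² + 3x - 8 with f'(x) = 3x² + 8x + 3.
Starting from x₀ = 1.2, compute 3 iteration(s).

f(x) = x³ + 4x² + 3x - 8
f'(x) = 3x² + 8x + 3
x₀ = 1.2

Newton-Raphson formula: x_{n+1} = x_n - f(x_n)/f'(x_n)

Iteration 1:
  f(1.200000) = 3.088000
  f'(1.200000) = 16.920000
  x_1 = 1.200000 - 3.088000/16.920000 = 1.017494
Iteration 2:
  f(1.017494) = 0.247065
  f'(1.017494) = 14.245835
  x_2 = 1.017494 - 0.247065/14.245835 = 1.000151
Iteration 3:
  f(1.000151) = 0.002116
  f'(1.000151) = 14.002116
  x_3 = 1.000151 - 0.002116/14.002116 = 1.000000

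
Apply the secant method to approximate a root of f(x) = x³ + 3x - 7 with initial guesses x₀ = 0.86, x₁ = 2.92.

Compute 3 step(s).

f(x) = x³ + 3x - 7
x₀ = 0.86, x₁ = 2.92

Secant formula: x_{n+1} = x_n - f(x_n)(x_n - x_{n-1})/(f(x_n) - f(x_{n-1}))

Iteration 1:
  f(0.860000) = -3.783944
  f(2.920000) = 26.657088
  x_2 = 2.920000 - 26.657088×(2.920000 - 0.860000)/(26.657088 - (-3.783944))
       = 1.116066
Iteration 2:
  f(2.920000) = 26.657088
  f(1.116066) = -2.261624
  x_3 = 1.116066 - (-2.261624)×(1.116066 - 2.920000)/(-2.261624 - 26.657088)
       = 1.257145
Iteration 3:
  f(1.116066) = -2.261624
  f(1.257145) = -1.241754
  x_4 = 1.257145 - (-1.241754)×(1.257145 - 1.116066)/(-1.241754 - (-2.261624))
       = 1.428917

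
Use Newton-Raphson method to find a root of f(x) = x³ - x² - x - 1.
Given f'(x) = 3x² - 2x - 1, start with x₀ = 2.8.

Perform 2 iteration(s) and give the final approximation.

f(x) = x³ - x² - x - 1
f'(x) = 3x² - 2x - 1
x₀ = 2.8

Newton-Raphson formula: x_{n+1} = x_n - f(x_n)/f'(x_n)

Iteration 1:
  f(2.800000) = 10.312000
  f'(2.800000) = 16.920000
  x_1 = 2.800000 - 10.312000/16.920000 = 2.190544
Iteration 2:
  f(2.190544) = 2.522259
  f'(2.190544) = 9.014358
  x_2 = 2.190544 - 2.522259/9.014358 = 1.910739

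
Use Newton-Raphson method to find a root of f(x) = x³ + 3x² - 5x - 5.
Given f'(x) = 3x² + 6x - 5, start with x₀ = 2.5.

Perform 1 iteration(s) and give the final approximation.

f(x) = x³ + 3x² - 5x - 5
f'(x) = 3x² + 6x - 5
x₀ = 2.5

Newton-Raphson formula: x_{n+1} = x_n - f(x_n)/f'(x_n)

Iteration 1:
  f(2.500000) = 16.875000
  f'(2.500000) = 28.750000
  x_1 = 2.500000 - 16.875000/28.750000 = 1.913043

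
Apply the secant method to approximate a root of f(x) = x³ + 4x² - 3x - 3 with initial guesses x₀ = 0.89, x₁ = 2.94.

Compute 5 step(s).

f(x) = x³ + 4x² - 3x - 3
x₀ = 0.89, x₁ = 2.94

Secant formula: x_{n+1} = x_n - f(x_n)(x_n - x_{n-1})/(f(x_n) - f(x_{n-1}))

Iteration 1:
  f(0.890000) = -1.796631
  f(2.940000) = 48.166584
  x_2 = 2.940000 - 48.166584×(2.940000 - 0.890000)/(48.166584 - (-1.796631))
       = 0.963716
Iteration 2:
  f(2.940000) = 48.166584
  f(0.963716) = -1.281103
  x_3 = 0.963716 - (-1.281103)×(0.963716 - 2.940000)/(-1.281103 - 48.166584)
       = 1.014918
Iteration 3:
  f(0.963716) = -1.281103
  f(1.014918) = -0.879093
  x_4 = 1.014918 - (-0.879093)×(1.014918 - 0.963716)/(-0.879093 - (-1.281103))
       = 1.126884
Iteration 4:
  f(1.014918) = -0.879093
  f(1.126884) = 0.129813
  x_5 = 1.126884 - 0.129813×(1.126884 - 1.014918)/(0.129813 - (-0.879093))
       = 1.112478
Iteration 5:
  f(1.126884) = 0.129813
  f(1.112478) = -0.010196
  x_6 = 1.112478 - (-0.010196)×(1.112478 - 1.126884)/(-0.010196 - 0.129813)
       = 1.113527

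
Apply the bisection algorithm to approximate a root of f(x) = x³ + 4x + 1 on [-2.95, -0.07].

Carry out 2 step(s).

f(x) = x³ + 4x + 1
Initial interval: [-2.95, -0.07]

Iteration 1:
  c_1 = (-2.950000 + (-0.070000))/2 = -1.510000
  f(c_1) = f(-1.510000) = -8.482951
  f(a) × f(c) ≥ 0, new interval: [-1.510000, -0.070000]
Iteration 2:
  c_2 = (-1.510000 + (-0.070000))/2 = -0.790000
  f(c_2) = f(-0.790000) = -2.653039
  f(a) × f(c) ≥ 0, new interval: [-0.790000, -0.070000]

After 2 iteration(s), the approximation is c_2 = -0.790000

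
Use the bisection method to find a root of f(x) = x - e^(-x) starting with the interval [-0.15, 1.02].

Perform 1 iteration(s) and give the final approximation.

f(x) = x - e^(-x)
Initial interval: [-0.15, 1.02]

Iteration 1:
  c_1 = (-0.150000 + 1.020000)/2 = 0.435000
  f(c_1) = f(0.435000) = -0.212265
  f(a) × f(c) ≥ 0, new interval: [0.435000, 1.020000]

After 1 iteration(s), the approximation is c_1 = 0.435000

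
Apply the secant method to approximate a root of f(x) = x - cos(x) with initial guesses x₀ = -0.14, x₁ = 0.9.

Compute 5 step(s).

f(x) = x - cos(x)
x₀ = -0.14, x₁ = 0.9

Secant formula: x_{n+1} = x_n - f(x_n)(x_n - x_{n-1})/(f(x_n) - f(x_{n-1}))

Iteration 1:
  f(-0.140000) = -1.130216
  f(0.900000) = 0.278390
  x_2 = 0.900000 - 0.278390×(0.900000 - (-0.140000))/(0.278390 - (-1.130216))
       = 0.694459
Iteration 2:
  f(0.900000) = 0.278390
  f(0.694459) = -0.073940
  x_3 = 0.694459 - (-0.073940)×(0.694459 - 0.900000)/(-0.073940 - 0.278390)
       = 0.737594
Iteration 3:
  f(0.694459) = -0.073940
  f(0.737594) = -0.002494
  x_4 = 0.737594 - (-0.002494)×(0.737594 - 0.694459)/(-0.002494 - (-0.073940))
       = 0.739100
Iteration 4:
  f(0.737594) = -0.002494
  f(0.739100) = 0.000025
  x_5 = 0.739100 - 0.000025×(0.739100 - 0.737594)/(0.000025 - (-0.002494))
       = 0.739085
Iteration 5:
  f(0.739100) = 0.000025
  f(0.739085) = 0.000000
  x_6 = 0.739085 - 0.000000×(0.739085 - 0.739100)/(0.000000 - 0.000025)
       = 0.739085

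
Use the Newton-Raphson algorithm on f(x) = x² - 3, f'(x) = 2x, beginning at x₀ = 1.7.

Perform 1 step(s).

f(x) = x² - 3
f'(x) = 2x
x₀ = 1.7

Newton-Raphson formula: x_{n+1} = x_n - f(x_n)/f'(x_n)

Iteration 1:
  f(1.700000) = -0.110000
  f'(1.700000) = 3.400000
  x_1 = 1.700000 - (-0.110000)/3.400000 = 1.732353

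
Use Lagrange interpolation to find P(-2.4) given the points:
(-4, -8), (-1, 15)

Lagrange interpolation formula:
P(x) = Σ yᵢ × Lᵢ(x)
where Lᵢ(x) = Π_{j≠i} (x - xⱼ)/(xᵢ - xⱼ)

L_0(-2.4) = (-2.4 - (-1))/(-4 - (-1)) = 0.466667
L_1(-2.4) = (-2.4 - (-4))/(-1 - (-4)) = 0.533333

P(-2.4) = (-8)×L_0(-2.4) + 15×L_1(-2.4)
P(-2.4) = 4.266667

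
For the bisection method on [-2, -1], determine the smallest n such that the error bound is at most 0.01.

We need (b-a)/2^n ≤ 0.01
(-1 - (-2))/2^n ≤ 0.01
1/2^n ≤ 0.01
2^n ≥ 100
n ≥ log₂(100) = 6.64
n ≥ 7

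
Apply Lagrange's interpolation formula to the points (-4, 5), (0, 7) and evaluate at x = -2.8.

Lagrange interpolation formula:
P(x) = Σ yᵢ × Lᵢ(x)
where Lᵢ(x) = Π_{j≠i} (x - xⱼ)/(xᵢ - xⱼ)

L_0(-2.8) = (-2.8 - 0)/(-4 - 0) = 0.700000
L_1(-2.8) = (-2.8 - (-4))/(0 - (-4)) = 0.300000

P(-2.8) = 5×L_0(-2.8) + 7×L_1(-2.8)
P(-2.8) = 5.600000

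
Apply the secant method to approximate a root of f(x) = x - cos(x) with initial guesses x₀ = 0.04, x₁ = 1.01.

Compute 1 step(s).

f(x) = x - cos(x)
x₀ = 0.04, x₁ = 1.01

Secant formula: x_{n+1} = x_n - f(x_n)(x_n - x_{n-1})/(f(x_n) - f(x_{n-1}))

Iteration 1:
  f(0.040000) = -0.959200
  f(1.010000) = 0.478139
  x_2 = 1.010000 - 0.478139×(1.010000 - 0.040000)/(0.478139 - (-0.959200))
       = 0.687324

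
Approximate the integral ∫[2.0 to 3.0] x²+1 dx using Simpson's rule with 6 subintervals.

f(x) = x²+1
a = 2.0, b = 3.0, n = 6
h = (b - a)/n = 0.166667

Simpson's rule: (h/3)[f(x₀) + 4f(x₁) + 2f(x₂) + ... + f(xₙ)]

x_0 = 2.0000, f(x_0) = 5.000000, coefficient = 1
x_1 = 2.1667, f(x_1) = 5.694444, coefficient = 4
x_2 = 2.3333, f(x_2) = 6.444444, coefficient = 2
x_3 = 2.5000, f(x_3) = 7.250000, coefficient = 4
x_4 = 2.6667, f(x_4) = 8.111111, coefficient = 2
x_5 = 2.8333, f(x_5) = 9.027778, coefficient = 4
x_6 = 3.0000, f(x_6) = 10.000000, coefficient = 1

I ≈ (0.166667/3) × 132.000000 = 7.333333
Exact value: 7.333333
Error: 0.000000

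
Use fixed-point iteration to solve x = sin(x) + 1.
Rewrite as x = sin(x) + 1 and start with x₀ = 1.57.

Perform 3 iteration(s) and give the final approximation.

Equation: x = sin(x) + 1
Fixed-point form: x = sin(x) + 1
x₀ = 1.57

x_1 = g(1.570000) = 2.000000
x_2 = g(2.000000) = 1.909298
x_3 = g(1.909298) = 1.943253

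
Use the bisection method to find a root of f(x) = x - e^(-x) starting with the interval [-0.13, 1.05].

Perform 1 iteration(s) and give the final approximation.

f(x) = x - e^(-x)
Initial interval: [-0.13, 1.05]

Iteration 1:
  c_1 = (-0.130000 + 1.050000)/2 = 0.460000
  f(c_1) = f(0.460000) = -0.171284
  f(a) × f(c) ≥ 0, new interval: [0.460000, 1.050000]

After 1 iteration(s), the approximation is c_1 = 0.460000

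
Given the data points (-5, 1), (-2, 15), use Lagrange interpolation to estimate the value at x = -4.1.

Lagrange interpolation formula:
P(x) = Σ yᵢ × Lᵢ(x)
where Lᵢ(x) = Π_{j≠i} (x - xⱼ)/(xᵢ - xⱼ)

L_0(-4.1) = (-4.1 - (-2))/(-5 - (-2)) = 0.700000
L_1(-4.1) = (-4.1 - (-5))/(-2 - (-5)) = 0.300000

P(-4.1) = 1×L_0(-4.1) + 15×L_1(-4.1)
P(-4.1) = 5.200000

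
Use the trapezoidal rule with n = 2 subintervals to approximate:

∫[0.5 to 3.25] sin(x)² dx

f(x) = sin(x)²
a = 0.5, b = 3.25, n = 2
h = (b - a)/n = 1.375000

Trapezoidal rule: (h/2)[f(x₀) + 2f(x₁) + 2f(x₂) + ... + f(xₙ)]

x_0 = 0.5000, f(x_0) = 0.229849, coefficient = 1
x_1 = 1.8750, f(x_1) = 0.910280, coefficient = 2
x_2 = 3.2500, f(x_2) = 0.011706, coefficient = 1

I ≈ (1.375000/2) × 2.062114 = 1.417704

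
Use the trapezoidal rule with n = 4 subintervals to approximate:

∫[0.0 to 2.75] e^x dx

f(x) = e^x
a = 0.0, b = 2.75, n = 4
h = (b - a)/n = 0.687500

Trapezoidal rule: (h/2)[f(x₀) + 2f(x₁) + 2f(x₂) + ... + f(xₙ)]

x_0 = 0.0000, f(x_0) = 1.000000, coefficient = 1
x_1 = 0.6875, f(x_1) = 1.988737, coefficient = 2
x_2 = 1.3750, f(x_2) = 3.955077, coefficient = 2
x_3 = 2.0625, f(x_3) = 7.865609, coefficient = 2
x_4 = 2.7500, f(x_4) = 15.642632, coefficient = 1

I ≈ (0.687500/2) × 44.261479 = 15.214883
Exact value: 14.642632
Error: 0.572251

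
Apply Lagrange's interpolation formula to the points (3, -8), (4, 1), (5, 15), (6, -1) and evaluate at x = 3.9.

Lagrange interpolation formula:
P(x) = Σ yᵢ × Lᵢ(x)
where Lᵢ(x) = Π_{j≠i} (x - xⱼ)/(xᵢ - xⱼ)

L_0(3.9) = (3.9 - 4)/(3 - 4) × (3.9 - 5)/(3 - 5) × (3.9 - 6)/(3 - 6) = 0.038500
L_1(3.9) = (3.9 - 3)/(4 - 3) × (3.9 - 5)/(4 - 5) × (3.9 - 6)/(4 - 6) = 1.039500
L_2(3.9) = (3.9 - 3)/(5 - 3) × (3.9 - 4)/(5 - 4) × (3.9 - 6)/(5 - 6) = -0.094500
L_3(3.9) = (3.9 - 3)/(6 - 3) × (3.9 - 4)/(6 - 4) × (3.9 - 5)/(6 - 5) = 0.016500

P(3.9) = (-8)×L_0(3.9) + 1×L_1(3.9) + 15×L_2(3.9) + (-1)×L_3(3.9)
P(3.9) = -0.702500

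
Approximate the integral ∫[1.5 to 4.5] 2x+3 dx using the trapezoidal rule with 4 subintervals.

f(x) = 2x+3
a = 1.5, b = 4.5, n = 4
h = (b - a)/n = 0.750000

Trapezoidal rule: (h/2)[f(x₀) + 2f(x₁) + 2f(x₂) + ... + f(xₙ)]

x_0 = 1.5000, f(x_0) = 6.000000, coefficient = 1
x_1 = 2.2500, f(x_1) = 7.500000, coefficient = 2
x_2 = 3.0000, f(x_2) = 9.000000, coefficient = 2
x_3 = 3.7500, f(x_3) = 10.500000, coefficient = 2
x_4 = 4.5000, f(x_4) = 12.000000, coefficient = 1

I ≈ (0.750000/2) × 72.000000 = 27.000000
Exact value: 27.000000
Error: 0.000000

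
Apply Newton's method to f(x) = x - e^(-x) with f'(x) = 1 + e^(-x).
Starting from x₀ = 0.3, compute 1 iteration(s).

f(x) = x - e^(-x)
f'(x) = 1 + e^(-x)
x₀ = 0.3

Newton-Raphson formula: x_{n+1} = x_n - f(x_n)/f'(x_n)

Iteration 1:
  f(0.300000) = -0.440818
  f'(0.300000) = 1.740818
  x_1 = 0.300000 - (-0.440818)/1.740818 = 0.553225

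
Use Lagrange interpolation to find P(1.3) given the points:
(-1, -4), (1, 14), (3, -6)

Lagrange interpolation formula:
P(x) = Σ yᵢ × Lᵢ(x)
where Lᵢ(x) = Π_{j≠i} (x - xⱼ)/(xᵢ - xⱼ)

L_0(1.3) = (1.3 - 1)/(-1 - 1) × (1.3 - 3)/(-1 - 3) = -0.063750
L_1(1.3) = (1.3 - (-1))/(1 - (-1)) × (1.3 - 3)/(1 - 3) = 0.977500
L_2(1.3) = (1.3 - (-1))/(3 - (-1)) × (1.3 - 1)/(3 - 1) = 0.086250

P(1.3) = (-4)×L_0(1.3) + 14×L_1(1.3) + (-6)×L_2(1.3)
P(1.3) = 13.422500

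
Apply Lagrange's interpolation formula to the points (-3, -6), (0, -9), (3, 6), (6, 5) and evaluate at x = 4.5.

Lagrange interpolation formula:
P(x) = Σ yᵢ × Lᵢ(x)
where Lᵢ(x) = Π_{j≠i} (x - xⱼ)/(xᵢ - xⱼ)

L_0(4.5) = (4.5 - 0)/(-3 - 0) × (4.5 - 3)/(-3 - 3) × (4.5 - 6)/(-3 - 6) = 0.062500
L_1(4.5) = (4.5 - (-3))/(0 - (-3)) × (4.5 - 3)/(0 - 3) × (4.5 - 6)/(0 - 6) = -0.312500
L_2(4.5) = (4.5 - (-3))/(3 - (-3)) × (4.5 - 0)/(3 - 0) × (4.5 - 6)/(3 - 6) = 0.937500
L_3(4.5) = (4.5 - (-3))/(6 - (-3)) × (4.5 - 0)/(6 - 0) × (4.5 - 3)/(6 - 3) = 0.312500

P(4.5) = (-6)×L_0(4.5) + (-9)×L_1(4.5) + 6×L_2(4.5) + 5×L_3(4.5)
P(4.5) = 9.625000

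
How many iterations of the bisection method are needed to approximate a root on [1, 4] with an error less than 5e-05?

We need (b-a)/2^n ≤ 5e-05
(4 - 1)/2^n ≤ 5e-05
3/2^n ≤ 5e-05
2^n ≥ 60000
n ≥ log₂(60000) = 15.87
n ≥ 16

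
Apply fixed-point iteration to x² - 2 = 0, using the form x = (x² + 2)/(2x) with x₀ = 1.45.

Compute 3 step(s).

Equation: x² - 2 = 0
Fixed-point form: x = (x² + 2)/(2x)
x₀ = 1.45

x_1 = g(1.450000) = 1.414655
x_2 = g(1.414655) = 1.414214
x_3 = g(1.414214) = 1.414214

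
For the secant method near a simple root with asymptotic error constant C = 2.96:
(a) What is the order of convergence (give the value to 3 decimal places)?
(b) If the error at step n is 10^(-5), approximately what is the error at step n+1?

(a) Secant method has superlinear convergence with order φ = (1+√5)/2 ≈ 1.618.
    This means |e_{n+1}| ≈ C|e_n|^1.618.

(b) With |e_n| = 10^(-5) and C = 2.96:
    |e_{n+1}| ≈ 2.96 × (10^(-5))^1.618 = 2.96 × 10^(-8.09)

(a) ≈ 1.618 (golden ratio); (b) |e_{n+1}| ≈ 2.405e-08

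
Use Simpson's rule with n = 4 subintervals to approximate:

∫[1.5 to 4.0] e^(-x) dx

f(x) = e^(-x)
a = 1.5, b = 4.0, n = 4
h = (b - a)/n = 0.625000

Simpson's rule: (h/3)[f(x₀) + 4f(x₁) + 2f(x₂) + ... + f(xₙ)]

x_0 = 1.5000, f(x_0) = 0.223130, coefficient = 1
x_1 = 2.1250, f(x_1) = 0.119433, coefficient = 4
x_2 = 2.7500, f(x_2) = 0.063928, coefficient = 2
x_3 = 3.3750, f(x_3) = 0.034218, coefficient = 4
x_4 = 4.0000, f(x_4) = 0.018316, coefficient = 1

I ≈ (0.625000/3) × 0.983906 = 0.204980
Exact value: 0.204815
Error: 0.000166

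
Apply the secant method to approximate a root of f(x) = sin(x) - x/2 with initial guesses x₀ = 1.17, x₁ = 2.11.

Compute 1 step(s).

f(x) = sin(x) - x/2
x₀ = 1.17, x₁ = 2.11

Secant formula: x_{n+1} = x_n - f(x_n)(x_n - x_{n-1})/(f(x_n) - f(x_{n-1}))

Iteration 1:
  f(1.170000) = 0.335751
  f(2.110000) = -0.196882
  x_2 = 2.110000 - (-0.196882)×(2.110000 - 1.170000)/(-0.196882 - 0.335751)
       = 1.762539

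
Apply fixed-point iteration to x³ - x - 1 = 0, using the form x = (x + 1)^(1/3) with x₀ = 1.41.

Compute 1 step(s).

Equation: x³ - x - 1 = 0
Fixed-point form: x = (x + 1)^(1/3)
x₀ = 1.41

x_1 = g(1.410000) = 1.340723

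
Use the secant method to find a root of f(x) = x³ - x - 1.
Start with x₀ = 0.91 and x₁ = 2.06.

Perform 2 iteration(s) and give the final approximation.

f(x) = x³ - x - 1
x₀ = 0.91, x₁ = 2.06

Secant formula: x_{n+1} = x_n - f(x_n)(x_n - x_{n-1})/(f(x_n) - f(x_{n-1}))

Iteration 1:
  f(0.910000) = -1.156429
  f(2.060000) = 5.681816
  x_2 = 2.060000 - 5.681816×(2.060000 - 0.910000)/(5.681816 - (-1.156429))
       = 1.104479
Iteration 2:
  f(2.060000) = 5.681816
  f(1.104479) = -0.757155
  x_3 = 1.104479 - (-0.757155)×(1.104479 - 2.060000)/(-0.757155 - 5.681816)
       = 1.216838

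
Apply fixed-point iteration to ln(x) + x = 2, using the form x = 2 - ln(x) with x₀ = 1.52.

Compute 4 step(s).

Equation: ln(x) + x = 2
Fixed-point form: x = 2 - ln(x)
x₀ = 1.52

x_1 = g(1.520000) = 1.581290
x_2 = g(1.581290) = 1.541759
x_3 = g(1.541759) = 1.567076
x_4 = g(1.567076) = 1.550789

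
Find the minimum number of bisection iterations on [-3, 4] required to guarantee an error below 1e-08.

We need (b-a)/2^n ≤ 1e-08
(4 - (-3))/2^n ≤ 1e-08
7/2^n ≤ 1e-08
2^n ≥ 700000000
n ≥ log₂(700000000) = 29.38
n ≥ 30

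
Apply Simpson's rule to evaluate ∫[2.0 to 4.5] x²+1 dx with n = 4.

f(x) = x²+1
a = 2.0, b = 4.5, n = 4
h = (b - a)/n = 0.625000

Simpson's rule: (h/3)[f(x₀) + 4f(x₁) + 2f(x₂) + ... + f(xₙ)]

x_0 = 2.0000, f(x_0) = 5.000000, coefficient = 1
x_1 = 2.6250, f(x_1) = 7.890625, coefficient = 4
x_2 = 3.2500, f(x_2) = 11.562500, coefficient = 2
x_3 = 3.8750, f(x_3) = 16.015625, coefficient = 4
x_4 = 4.5000, f(x_4) = 21.250000, coefficient = 1

I ≈ (0.625000/3) × 145.000000 = 30.208333
Exact value: 30.208333
Error: 0.000000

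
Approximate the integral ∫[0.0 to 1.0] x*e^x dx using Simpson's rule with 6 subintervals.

f(x) = x*e^x
a = 0.0, b = 1.0, n = 6
h = (b - a)/n = 0.166667

Simpson's rule: (h/3)[f(x₀) + 4f(x₁) + 2f(x₂) + ... + f(xₙ)]

x_0 = 0.0000, f(x_0) = 0.000000, coefficient = 1
x_1 = 0.1667, f(x_1) = 0.196893, coefficient = 4
x_2 = 0.3333, f(x_2) = 0.465204, coefficient = 2
x_3 = 0.5000, f(x_3) = 0.824361, coefficient = 4
x_4 = 0.6667, f(x_4) = 1.298489, coefficient = 2
x_5 = 0.8333, f(x_5) = 1.917480, coefficient = 4
x_6 = 1.0000, f(x_6) = 2.718282, coefficient = 1

I ≈ (0.166667/3) × 18.000605 = 1.000034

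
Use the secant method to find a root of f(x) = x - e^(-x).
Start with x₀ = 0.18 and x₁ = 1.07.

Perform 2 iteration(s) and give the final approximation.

f(x) = x - e^(-x)
x₀ = 0.18, x₁ = 1.07

Secant formula: x_{n+1} = x_n - f(x_n)(x_n - x_{n-1})/(f(x_n) - f(x_{n-1}))

Iteration 1:
  f(0.180000) = -0.655270
  f(1.070000) = 0.726991
  x_2 = 1.070000 - 0.726991×(1.070000 - 0.180000)/(0.726991 - (-0.655270))
       = 0.601910
Iteration 2:
  f(1.070000) = 0.726991
  f(0.601910) = 0.054146
  x_3 = 0.601910 - 0.054146×(0.601910 - 1.070000)/(0.054146 - 0.726991)
       = 0.564242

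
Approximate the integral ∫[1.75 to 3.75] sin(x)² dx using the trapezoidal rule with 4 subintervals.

f(x) = sin(x)²
a = 1.75, b = 3.75, n = 4
h = (b - a)/n = 0.500000

Trapezoidal rule: (h/2)[f(x₀) + 2f(x₁) + 2f(x₂) + ... + f(xₙ)]

x_0 = 1.7500, f(x_0) = 0.968228, coefficient = 1
x_1 = 2.2500, f(x_1) = 0.605398, coefficient = 2
x_2 = 2.7500, f(x_2) = 0.145665, coefficient = 2
x_3 = 3.2500, f(x_3) = 0.011706, coefficient = 2
x_4 = 3.7500, f(x_4) = 0.326682, coefficient = 1

I ≈ (0.500000/2) × 2.820449 = 0.705112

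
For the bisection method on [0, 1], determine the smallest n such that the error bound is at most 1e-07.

We need (b-a)/2^n ≤ 1e-07
(1 - 0)/2^n ≤ 1e-07
1/2^n ≤ 1e-07
2^n ≥ 10000000
n ≥ log₂(10000000) = 23.25
n ≥ 24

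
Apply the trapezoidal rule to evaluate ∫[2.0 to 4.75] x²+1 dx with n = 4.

f(x) = x²+1
a = 2.0, b = 4.75, n = 4
h = (b - a)/n = 0.687500

Trapezoidal rule: (h/2)[f(x₀) + 2f(x₁) + 2f(x₂) + ... + f(xₙ)]

x_0 = 2.0000, f(x_0) = 5.000000, coefficient = 1
x_1 = 2.6875, f(x_1) = 8.222656, coefficient = 2
x_2 = 3.3750, f(x_2) = 12.390625, coefficient = 2
x_3 = 4.0625, f(x_3) = 17.503906, coefficient = 2
x_4 = 4.7500, f(x_4) = 23.562500, coefficient = 1

I ≈ (0.687500/2) × 104.796875 = 36.023926
Exact value: 35.807292
Error: 0.216634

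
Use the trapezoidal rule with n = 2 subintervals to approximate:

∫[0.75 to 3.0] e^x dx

f(x) = e^x
a = 0.75, b = 3.0, n = 2
h = (b - a)/n = 1.125000

Trapezoidal rule: (h/2)[f(x₀) + 2f(x₁) + 2f(x₂) + ... + f(xₙ)]

x_0 = 0.7500, f(x_0) = 2.117000, coefficient = 1
x_1 = 1.8750, f(x_1) = 6.520819, coefficient = 2
x_2 = 3.0000, f(x_2) = 20.085537, coefficient = 1

I ≈ (1.125000/2) × 35.244175 = 19.824849
Exact value: 17.968537
Error: 1.856312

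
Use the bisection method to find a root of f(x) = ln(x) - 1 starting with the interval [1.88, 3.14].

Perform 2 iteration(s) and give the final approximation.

f(x) = ln(x) - 1
Initial interval: [1.88, 3.14]

Iteration 1:
  c_1 = (1.880000 + 3.140000)/2 = 2.510000
  f(c_1) = f(2.510000) = -0.079717
  f(a) × f(c) ≥ 0, new interval: [2.510000, 3.140000]
Iteration 2:
  c_2 = (2.510000 + 3.140000)/2 = 2.825000
  f(c_2) = f(2.825000) = 0.038508
  f(a) × f(c) < 0, new interval: [2.510000, 2.825000]

After 2 iteration(s), the approximation is c_2 = 2.825000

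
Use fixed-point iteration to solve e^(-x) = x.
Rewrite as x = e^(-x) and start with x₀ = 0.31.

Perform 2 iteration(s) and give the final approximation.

Equation: e^(-x) = x
Fixed-point form: x = e^(-x)
x₀ = 0.31

x_1 = g(0.310000) = 0.733447
x_2 = g(0.733447) = 0.480251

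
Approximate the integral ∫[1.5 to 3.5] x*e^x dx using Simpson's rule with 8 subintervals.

f(x) = x*e^x
a = 1.5, b = 3.5, n = 8
h = (b - a)/n = 0.250000

Simpson's rule: (h/3)[f(x₀) + 4f(x₁) + 2f(x₂) + ... + f(xₙ)]

x_0 = 1.5000, f(x_0) = 6.722534, coefficient = 1
x_1 = 1.7500, f(x_1) = 10.070555, coefficient = 4
x_2 = 2.0000, f(x_2) = 14.778112, coefficient = 2
x_3 = 2.2500, f(x_3) = 21.347406, coefficient = 4
x_4 = 2.5000, f(x_4) = 30.456235, coefficient = 2
x_5 = 2.7500, f(x_5) = 43.017238, coefficient = 4
x_6 = 3.0000, f(x_6) = 60.256611, coefficient = 2
x_7 = 3.2500, f(x_7) = 83.818605, coefficient = 4
x_8 = 3.5000, f(x_8) = 115.904082, coefficient = 1

I ≈ (0.250000/3) × 966.623742 = 80.551979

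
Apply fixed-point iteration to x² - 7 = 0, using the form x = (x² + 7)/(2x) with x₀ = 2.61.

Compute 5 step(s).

Equation: x² - 7 = 0
Fixed-point form: x = (x² + 7)/(2x)
x₀ = 2.61

x_1 = g(2.610000) = 2.645996
x_2 = g(2.645996) = 2.645751
x_3 = g(2.645751) = 2.645751
x_4 = g(2.645751) = 2.645751
x_5 = g(2.645751) = 2.645751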